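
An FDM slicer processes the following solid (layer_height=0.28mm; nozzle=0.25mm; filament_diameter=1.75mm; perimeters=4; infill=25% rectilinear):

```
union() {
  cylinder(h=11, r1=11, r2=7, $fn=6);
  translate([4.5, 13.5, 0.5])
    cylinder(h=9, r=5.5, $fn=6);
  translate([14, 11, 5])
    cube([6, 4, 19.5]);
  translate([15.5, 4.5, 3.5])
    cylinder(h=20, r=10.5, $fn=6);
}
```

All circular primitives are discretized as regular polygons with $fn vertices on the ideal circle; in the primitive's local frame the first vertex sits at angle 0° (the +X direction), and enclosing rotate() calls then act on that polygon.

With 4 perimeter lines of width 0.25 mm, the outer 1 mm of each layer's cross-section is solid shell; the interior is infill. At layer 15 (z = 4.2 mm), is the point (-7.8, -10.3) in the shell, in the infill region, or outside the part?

outside

At z = 4.2 mm: the cone (r1=11→r2=7) has section circumradius 9.473 here — a regular 6-gon; the r=5.5 cylinder at (4.5, 13.5) gives a regular 6-gon of circumradius 5.5 (constant along its height); the cube at (14, 11) is absent (z outside [5, 24.5]); the cylinder at (15.5, 4.5): section is a regular 6-gon, circumradius r=10.5; Taking the union: the regions partially overlap (shared area 11.48 mm²), so overlapping operands fuse into one piece — 2 connected regions. Overall, the cross-section has 2 separate islands. The nearest boundary edge runs (-4.74, -8.20)→(-9.47, 0.00); distance from the point to it = 3.71 mm. The point is not inside any of the regions above, so it lies outside the cross-section (3.71 mm from the nearest boundary).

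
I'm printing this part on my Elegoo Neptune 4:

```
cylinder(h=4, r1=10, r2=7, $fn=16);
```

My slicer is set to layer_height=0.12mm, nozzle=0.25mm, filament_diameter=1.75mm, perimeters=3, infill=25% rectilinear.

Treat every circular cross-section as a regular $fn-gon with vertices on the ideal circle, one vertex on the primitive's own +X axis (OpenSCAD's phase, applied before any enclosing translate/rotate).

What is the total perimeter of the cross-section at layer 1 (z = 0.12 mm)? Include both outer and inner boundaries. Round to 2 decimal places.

At z = 0.12 mm: the cone contributes a regular 16-gon of circumradius 9.910 (interpolated between r1=10 and r2=7 at t=0.030) (perimeter = 2·16·9.910·sin(180°/16) = 61.87 mm). Overall, the cross-section is a single solid region. Total boundary length (outer) = 61.87 mm.

61.87 mm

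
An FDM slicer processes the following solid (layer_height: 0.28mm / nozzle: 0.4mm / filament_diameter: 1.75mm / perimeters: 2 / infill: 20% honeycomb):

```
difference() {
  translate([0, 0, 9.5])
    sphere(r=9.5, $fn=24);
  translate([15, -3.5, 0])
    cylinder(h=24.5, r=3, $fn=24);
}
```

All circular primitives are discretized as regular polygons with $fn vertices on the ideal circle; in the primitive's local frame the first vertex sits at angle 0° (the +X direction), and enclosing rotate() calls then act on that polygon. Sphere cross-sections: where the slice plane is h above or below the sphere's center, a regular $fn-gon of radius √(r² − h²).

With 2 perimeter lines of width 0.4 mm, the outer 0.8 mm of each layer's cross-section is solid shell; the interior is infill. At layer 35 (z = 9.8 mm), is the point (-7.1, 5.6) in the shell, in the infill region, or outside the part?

shell

At z = 9.8 mm: the sphere: section is a regular 24-gon, circumradius = √(r²−h²) = √(9.5²−0.3²) = 9.495; the cylinder at (15, -3.5): section is a regular 24-gon, circumradius r=3; Taking the first minus the rest: starting from the r=9.5 sphere, the r=3 cylinder at (15, -3.5) misses the remaining region (no effect) — 1 connected region. Overall, the cross-section is a single solid region. The nearest boundary edge runs (-8.22, 4.75)→(-6.71, 6.71); distance from the point to it = 0.37 mm. The point is inside the cross-section, 0.37 mm from the nearest boundary — within the 0.8 mm shell band (2 × 0.4).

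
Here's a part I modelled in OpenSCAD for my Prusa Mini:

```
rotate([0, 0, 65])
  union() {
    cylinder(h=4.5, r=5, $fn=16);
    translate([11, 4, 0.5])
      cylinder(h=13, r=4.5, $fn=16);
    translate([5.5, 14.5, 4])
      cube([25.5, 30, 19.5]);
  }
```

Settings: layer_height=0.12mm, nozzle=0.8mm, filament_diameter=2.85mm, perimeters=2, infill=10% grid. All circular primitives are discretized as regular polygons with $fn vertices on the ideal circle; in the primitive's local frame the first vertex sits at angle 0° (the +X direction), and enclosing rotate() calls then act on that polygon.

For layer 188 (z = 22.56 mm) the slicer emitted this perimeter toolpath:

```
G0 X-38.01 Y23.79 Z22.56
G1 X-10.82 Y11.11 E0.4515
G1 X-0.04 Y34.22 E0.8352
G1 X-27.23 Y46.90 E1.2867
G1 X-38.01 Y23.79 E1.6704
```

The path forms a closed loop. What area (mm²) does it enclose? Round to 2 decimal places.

765.05 mm²

Apply the shoelace formula to the sequence of (X, Y) vertices; enclosed area = 765.05 mm².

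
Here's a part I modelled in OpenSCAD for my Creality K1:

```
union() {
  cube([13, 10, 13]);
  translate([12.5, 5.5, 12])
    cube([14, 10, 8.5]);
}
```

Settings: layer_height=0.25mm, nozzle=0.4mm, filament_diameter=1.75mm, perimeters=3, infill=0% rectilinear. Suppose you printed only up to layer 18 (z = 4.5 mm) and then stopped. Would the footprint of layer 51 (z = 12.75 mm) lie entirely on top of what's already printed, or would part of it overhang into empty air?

part overhangs

Compare the two slices. At z = 4.5: the cube is present — its section is the full 13×10 rectangle (area 130.00 mm²); the cube at (12.5, 5.5) is not intersected at this z (z outside [12, 20.5]); Combining (union): only the 13×10 cube is present, so the union is just that shape — area = 130.00 mm². At z = 12.75: the cube is present — its section is the full 13×10 rectangle (area 130.00 mm²); the cube at (12.5, 5.5) (footprint 14×10) is included at this height (area 140.00 mm²); Taking the union: the regions partially overlap — summed areas 270.00 mm² minus the doubly-counted overlap 2.25 mm² gives 267.75 mm² — area = 267.75 mm². Checking containment: at z = 12.75 the cross-section extends beyond the z = 4.5 cross-section by about 137.75 mm².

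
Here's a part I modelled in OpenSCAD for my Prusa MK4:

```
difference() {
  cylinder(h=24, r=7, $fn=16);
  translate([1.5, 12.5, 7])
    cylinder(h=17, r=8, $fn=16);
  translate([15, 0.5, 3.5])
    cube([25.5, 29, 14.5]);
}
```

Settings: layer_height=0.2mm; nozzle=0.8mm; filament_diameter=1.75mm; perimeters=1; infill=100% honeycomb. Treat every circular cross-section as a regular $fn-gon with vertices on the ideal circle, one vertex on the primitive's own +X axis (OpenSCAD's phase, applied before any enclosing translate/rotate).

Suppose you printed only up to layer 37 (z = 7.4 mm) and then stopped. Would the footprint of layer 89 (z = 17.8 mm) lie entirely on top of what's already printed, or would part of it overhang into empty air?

Compare the two slices. At z = 7.4: the r=7 cylinder contributes a regular 16-gon of circumradius 7 (area = (16/2)·7.000²·sin(360°/16) = 150.01 mm²); the r=8 cylinder at (1.5, 12.5) contributes a regular 16-gon of circumradius 8 (area = (16/2)·8.000²·sin(360°/16) = 195.93 mm²); the cube at (15, 0.5) (footprint 25.5×29) is included at this height (area 739.50 mm²); Subtracting the remaining from the first: starting from the r=7 cylinder (150.01 mm²), the r=8 cylinder at (1.5, 12.5) partially overlaps it — only the 11.67 mm² overlap (of its 195.93 mm²) is removed, clipping the outline; the 25.5×29 cube at (15, 0.5) misses the remaining region (no effect) — area = 138.34 mm². At z = 17.8: the r=7 cylinder gives a regular 16-gon of circumradius 7 (constant along its height) (area = (16/2)·7.000²·sin(360°/16) = 150.01 mm²); the r=8 cylinder at (1.5, 12.5) contributes a regular 16-gon of circumradius 8 (area = (16/2)·8.000²·sin(360°/16) = 195.93 mm²); the cube at (15, 0.5) (footprint 25.5×29) is included at this height (area 739.50 mm²); After the difference (first − rest): starting from the r=7 cylinder (150.01 mm²), the r=8 cylinder at (1.5, 12.5) partially overlaps it — only the 11.67 mm² overlap (of its 195.93 mm²) is removed, clipping the outline; the 25.5×29 cube at (15, 0.5) misses the remaining region (no effect) — area = 138.34 mm². Checking containment: the cross-section at z = 17.8 is a subset of the cross-section at z = 7.4.

entirely on top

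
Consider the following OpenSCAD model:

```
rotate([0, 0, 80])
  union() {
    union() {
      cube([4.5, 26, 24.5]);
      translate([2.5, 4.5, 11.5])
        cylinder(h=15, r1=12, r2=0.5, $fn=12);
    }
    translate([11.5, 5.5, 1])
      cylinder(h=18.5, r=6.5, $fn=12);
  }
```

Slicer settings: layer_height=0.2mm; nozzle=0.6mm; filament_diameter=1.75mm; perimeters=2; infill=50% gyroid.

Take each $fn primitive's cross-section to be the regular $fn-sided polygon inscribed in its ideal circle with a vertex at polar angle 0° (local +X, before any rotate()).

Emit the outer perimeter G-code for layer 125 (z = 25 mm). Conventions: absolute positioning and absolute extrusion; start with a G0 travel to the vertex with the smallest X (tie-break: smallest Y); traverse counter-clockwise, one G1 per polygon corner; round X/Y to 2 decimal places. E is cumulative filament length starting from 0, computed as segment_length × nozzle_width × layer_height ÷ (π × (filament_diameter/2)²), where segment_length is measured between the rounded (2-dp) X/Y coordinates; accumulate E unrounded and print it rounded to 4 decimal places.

G0 X-5.62 Y3.53 Z25.00
G1 X-5.55 Y2.68 E0.0426
G1 X-5.06 Y1.98 E0.0852
G1 X-4.28 Y1.62 E0.1280
G1 X-3.43 Y1.69 E0.1706
G1 X-2.73 Y2.18 E0.2132
G1 X-2.37 Y2.96 E0.2561
G1 X-2.45 Y3.81 E0.2987
G1 X-2.94 Y4.51 E0.3413
G1 X-3.71 Y4.87 E0.3837
G1 X-4.56 Y4.79 E0.4263
G1 X-5.26 Y4.30 E0.4689
G1 X-5.62 Y3.53 E0.5113

At z = 25 mm: the cube is not intersected at this z (z outside [0, 24.5]); the cone at (2.5, 4.5) contributes a regular 12-gon of circumradius 1.650 (interpolated between r1=12 and r2=0.5 at t=0.900); Combining (union): only the cone at (2.5, 4.5) is present, so the union is just that shape — 1 connected region; the cylinder at (11.5, 5.5) is absent (z outside [1, 19.5]); Combining (union): only that combined region is present, so the union is just that shape — 1 connected region; (rotated 80° about Z; rotation is an isometry so areas/perimeters/island counts are preserved). The outline is a single polygon with 12 vertices. Extrusion per mm of travel: 0.6 × 0.2 / (π × 0.875²) = 0.049890. Accumulating E over each segment gives final E = 0.5113.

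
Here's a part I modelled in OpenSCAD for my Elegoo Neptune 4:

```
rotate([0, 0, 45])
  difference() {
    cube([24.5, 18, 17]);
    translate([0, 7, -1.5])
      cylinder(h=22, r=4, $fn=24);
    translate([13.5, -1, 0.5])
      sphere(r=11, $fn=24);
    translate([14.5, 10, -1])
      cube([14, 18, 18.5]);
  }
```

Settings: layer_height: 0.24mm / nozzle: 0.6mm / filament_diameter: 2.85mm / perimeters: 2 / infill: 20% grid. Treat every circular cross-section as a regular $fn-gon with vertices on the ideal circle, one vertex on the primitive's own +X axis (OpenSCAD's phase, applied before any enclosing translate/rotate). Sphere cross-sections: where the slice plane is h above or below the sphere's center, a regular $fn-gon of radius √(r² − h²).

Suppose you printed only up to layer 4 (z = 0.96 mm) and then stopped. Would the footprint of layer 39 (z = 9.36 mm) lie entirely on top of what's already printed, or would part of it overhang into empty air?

part overhangs

Compare the two slices. At z = 0.96: the cube (footprint 24.5×18) is included at this height (area 441.00 mm²); the r=4 cylinder at (0, 7) gives a regular 24-gon of circumradius 4 (constant along its height) (area = (24/2)·4.000²·sin(360°/24) = 49.69 mm²); the r=11 sphere at (13.5, -1) slices to a regular 24-gon of circumradius 10.990 (√(r²−h²) with h=0.46 from center) (area = (24/2)·10.990²·sin(360°/24) = 375.15 mm²); the 14×18 cube at (14.5, 10) contributes its full rectangle (area 252.00 mm²); After the difference (first − rest): starting from the 24.5×18 cube (441.00 mm²), the r=4 cylinder at (0, 7) partially overlaps it — only the 24.85 mm² overlap (of its 49.69 mm²) is removed, clipping the outline; the r=11 sphere at (13.5, -1) partially overlaps it — only the 165.72 mm² overlap (of its 375.15 mm²) is removed, clipping the outline; the 14×18 cube at (14.5, 10) partially overlaps it — only the 80.00 mm² overlap (of its 252.00 mm²) is removed, clipping the outline — area = 170.43 mm²; (rotated 45° about Z; rotation is an isometry so areas/perimeters/island counts are preserved). At z = 9.36: the cube (footprint 24.5×18) is included at this height (area 441.00 mm²); the r=4 cylinder at (0, 7) contributes a regular 24-gon of circumradius 4 (area = (24/2)·4.000²·sin(360°/24) = 49.69 mm²); the sphere at (13.5, -1): section is a regular 24-gon, circumradius = √(r²−h²) = √(11²−8.86²) = 6.519 (area = (24/2)·6.519²·sin(360°/24) = 132.00 mm²); the 14×18 cube at (14.5, 10) contributes its full rectangle (area 252.00 mm²); After the difference (first − rest): starting from the 24.5×18 cube (441.00 mm²), the r=4 cylinder at (0, 7) partially overlaps it — only the 24.85 mm² overlap (of its 49.69 mm²) is removed, clipping the outline; the r=11 sphere at (13.5, -1) partially overlaps it — only the 53.09 mm² overlap (of its 132.00 mm²) is removed, clipping the outline; the 14×18 cube at (14.5, 10) partially overlaps it — only the 80.00 mm² overlap (of its 252.00 mm²) is removed, clipping the outline — area = 283.06 mm²; (rotated 45° about Z; rotation is an isometry so areas/perimeters/island counts are preserved). Checking containment: at z = 9.36 the cross-section extends beyond the z = 0.96 cross-section by about 112.63 mm².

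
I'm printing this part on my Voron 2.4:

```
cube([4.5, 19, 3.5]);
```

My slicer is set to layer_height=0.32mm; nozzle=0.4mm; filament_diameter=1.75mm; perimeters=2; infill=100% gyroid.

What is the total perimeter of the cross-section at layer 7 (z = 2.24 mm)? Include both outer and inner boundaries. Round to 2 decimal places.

47.00 mm

At z = 2.24 mm: the 4.5×19 cube contributes its full rectangle (perimeter 47.00 mm). Overall, the cross-section is a single solid region. Total boundary length (outer) = 47.00 mm.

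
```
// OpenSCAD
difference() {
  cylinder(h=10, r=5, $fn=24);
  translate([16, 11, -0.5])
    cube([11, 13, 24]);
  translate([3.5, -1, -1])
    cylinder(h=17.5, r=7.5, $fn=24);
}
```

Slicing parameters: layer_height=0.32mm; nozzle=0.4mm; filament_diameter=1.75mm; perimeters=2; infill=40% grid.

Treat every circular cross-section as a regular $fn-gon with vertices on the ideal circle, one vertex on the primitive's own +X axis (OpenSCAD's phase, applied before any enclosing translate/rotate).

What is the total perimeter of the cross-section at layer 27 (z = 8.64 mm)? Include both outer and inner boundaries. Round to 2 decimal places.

20.16 mm

At z = 8.64 mm: the cylinder: section is a regular 24-gon, circumradius r=5 (perimeter = 2·24·5.000·sin(180°/24) = 31.33 mm); the 11×13 cube at (16, 11) contributes its full rectangle (perimeter 48.00 mm); the cylinder at (3.5, -1): section is a regular 24-gon, circumradius r=7.5 (perimeter = 2·24·7.500·sin(180°/24) = 46.99 mm); Subtracting the remaining from the first: starting from the r=5 cylinder, the 11×13 cube at (16, 11) misses the remaining region (no effect); the r=7.5 cylinder at (3.5, -1) partially overlaps it — only the 70.16 mm² overlap (of its 174.70 mm²) is removed, clipping the outline — boundary = 20.16 mm. Overall, the cross-section is a single solid region. Total boundary length (outer) = 20.16 mm.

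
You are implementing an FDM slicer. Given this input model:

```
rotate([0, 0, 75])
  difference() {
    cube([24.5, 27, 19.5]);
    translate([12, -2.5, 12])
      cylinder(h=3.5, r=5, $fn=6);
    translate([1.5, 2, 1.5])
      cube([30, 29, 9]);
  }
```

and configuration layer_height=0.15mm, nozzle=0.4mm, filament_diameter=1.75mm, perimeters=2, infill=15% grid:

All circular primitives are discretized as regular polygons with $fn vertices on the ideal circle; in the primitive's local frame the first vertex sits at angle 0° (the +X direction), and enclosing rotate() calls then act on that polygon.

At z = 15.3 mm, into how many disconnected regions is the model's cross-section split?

1

At z = 15.3 mm: the cube is present — its section is the full 24.5×27 rectangle; the r=5 cylinder at (12, -2.5) gives a regular 6-gon of circumradius 5 (constant along its height); the cube at (1.5, 2) is absent (z outside [1.5, 10.5]); Subtracting the remaining from the first: starting from the 24.5×27 cube, the r=5 cylinder at (12, -2.5) partially overlaps it — only the 11.08 mm² overlap (of its 64.95 mm²) is removed, clipping the outline — 1 connected region; (whole slice rotated 75° about Z — lengths, areas and connectivity unchanged). The result has 1 disconnected region.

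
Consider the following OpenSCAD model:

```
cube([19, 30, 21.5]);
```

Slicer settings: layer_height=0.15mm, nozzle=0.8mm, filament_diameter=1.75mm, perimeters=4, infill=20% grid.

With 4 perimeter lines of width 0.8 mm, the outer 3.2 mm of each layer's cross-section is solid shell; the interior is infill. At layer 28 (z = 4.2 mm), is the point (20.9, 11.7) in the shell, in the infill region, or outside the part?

At z = 4.2 mm: the cube is present — its section is the full 19×30 rectangle. Overall, the cross-section is a single solid region. The nearest boundary edge runs (19.00, 0.00)→(19.00, 30.00); distance from the point to it = 1.90 mm. The point is not inside any of the regions above, so it lies outside the cross-section (1.90 mm from the nearest boundary).

outside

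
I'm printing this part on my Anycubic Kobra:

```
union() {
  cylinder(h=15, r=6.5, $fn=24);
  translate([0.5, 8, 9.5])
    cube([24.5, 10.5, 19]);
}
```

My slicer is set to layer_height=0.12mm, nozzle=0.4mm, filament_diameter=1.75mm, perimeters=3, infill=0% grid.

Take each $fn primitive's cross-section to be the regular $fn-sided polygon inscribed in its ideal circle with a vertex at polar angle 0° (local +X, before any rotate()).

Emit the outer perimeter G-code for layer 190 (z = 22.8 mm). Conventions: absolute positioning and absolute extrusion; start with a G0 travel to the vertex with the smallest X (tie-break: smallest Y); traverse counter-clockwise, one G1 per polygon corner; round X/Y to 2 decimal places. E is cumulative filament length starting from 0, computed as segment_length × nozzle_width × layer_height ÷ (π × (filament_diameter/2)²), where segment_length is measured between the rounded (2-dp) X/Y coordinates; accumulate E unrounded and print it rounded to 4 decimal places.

At z = 22.8 mm: the cylinder is not intersected at this z (z outside [0, 15]); the cube at (0.5, 8) (footprint 24.5×10.5) is included at this height; Taking the union: only the 24.5×10.5 cube at (0.5, 8) is present, so the union is just that shape — 1 connected region. The outline is a single polygon with 4 vertices. Extrusion per mm of travel: 0.4 × 0.12 / (π × 0.875²) = 0.019956. Accumulating E over each segment gives final E = 1.3969.

G0 X0.50 Y8.00 Z22.80
G1 X25.00 Y8.00 E0.4889
G1 X25.00 Y18.50 E0.6985
G1 X0.50 Y18.50 E1.1874
G1 X0.50 Y8.00 E1.3969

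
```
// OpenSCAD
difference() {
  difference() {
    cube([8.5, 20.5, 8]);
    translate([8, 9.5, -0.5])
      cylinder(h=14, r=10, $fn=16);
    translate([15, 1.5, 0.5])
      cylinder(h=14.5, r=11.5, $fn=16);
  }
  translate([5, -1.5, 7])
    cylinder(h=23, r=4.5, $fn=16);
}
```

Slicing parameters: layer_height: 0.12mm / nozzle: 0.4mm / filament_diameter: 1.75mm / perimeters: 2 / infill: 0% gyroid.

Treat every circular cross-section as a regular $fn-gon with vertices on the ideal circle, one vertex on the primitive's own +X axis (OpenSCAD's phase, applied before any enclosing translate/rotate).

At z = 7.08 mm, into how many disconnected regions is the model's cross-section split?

2

At z = 7.08 mm: the cube is present — its section is the full 8.5×20.5 rectangle; the r=10 cylinder at (8, 9.5) gives a regular 16-gon of circumradius 10 (constant along its height); the cylinder at (15, 1.5): section is a regular 16-gon, circumradius r=11.5; Taking the first minus the rest: starting from the 8.5×20.5 cube, the r=10 cylinder at (8, 9.5) partially overlaps it — only the 147.48 mm² overlap (of its 306.15 mm²) is removed, clipping the outline; the r=11.5 cylinder at (15, 1.5) partially overlaps it — only the 0.35 mm² overlap (of its 404.88 mm²) is removed, clipping the outline — 2 connected regions; the r=4.5 cylinder at (5, -1.5) gives a regular 16-gon of circumradius 4.5 (constant along its height); After the difference (first − rest): starting from the result so far, the r=4.5 cylinder at (5, -1.5) partially overlaps it — only the 3.22 mm² overlap (of its 61.99 mm²) is removed, clipping the outline — 2 connected regions. The result has 2 disconnected regions.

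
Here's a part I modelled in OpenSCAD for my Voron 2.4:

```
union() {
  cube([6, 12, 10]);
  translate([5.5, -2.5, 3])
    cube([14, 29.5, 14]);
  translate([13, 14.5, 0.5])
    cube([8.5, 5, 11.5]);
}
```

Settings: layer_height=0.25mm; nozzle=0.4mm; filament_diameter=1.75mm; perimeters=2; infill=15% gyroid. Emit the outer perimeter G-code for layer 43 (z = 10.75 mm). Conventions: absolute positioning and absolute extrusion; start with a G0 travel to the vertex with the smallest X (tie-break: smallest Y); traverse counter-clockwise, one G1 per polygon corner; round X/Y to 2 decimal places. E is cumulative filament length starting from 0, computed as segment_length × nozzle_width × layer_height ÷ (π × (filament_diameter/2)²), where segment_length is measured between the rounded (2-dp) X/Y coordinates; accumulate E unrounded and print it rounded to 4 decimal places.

G0 X5.50 Y-2.50 Z10.75
G1 X19.50 Y-2.50 E0.5821
G1 X19.50 Y14.50 E1.2888
G1 X21.50 Y14.50 E1.3720
G1 X21.50 Y19.50 E1.5799
G1 X19.50 Y19.50 E1.6630
G1 X19.50 Y27.00 E1.9748
G1 X5.50 Y27.00 E2.5569
G1 X5.50 Y-2.50 E3.7833

At z = 10.75 mm: the cube is absent (z outside [0, 10]); the 14×29.5 cube at (5.5, -2.5) contributes its full rectangle; the 8.5×5 cube at (13, 14.5) contributes its full rectangle; Taking the union: the regions partially overlap (shared area 32.50 mm²), so overlapping operands fuse into one piece — 1 connected region. The outline is a single polygon with 8 vertices. Extrusion per mm of travel: 0.4 × 0.25 / (π × 0.875²) = 0.041575. Accumulating E over each segment gives final E = 3.7833.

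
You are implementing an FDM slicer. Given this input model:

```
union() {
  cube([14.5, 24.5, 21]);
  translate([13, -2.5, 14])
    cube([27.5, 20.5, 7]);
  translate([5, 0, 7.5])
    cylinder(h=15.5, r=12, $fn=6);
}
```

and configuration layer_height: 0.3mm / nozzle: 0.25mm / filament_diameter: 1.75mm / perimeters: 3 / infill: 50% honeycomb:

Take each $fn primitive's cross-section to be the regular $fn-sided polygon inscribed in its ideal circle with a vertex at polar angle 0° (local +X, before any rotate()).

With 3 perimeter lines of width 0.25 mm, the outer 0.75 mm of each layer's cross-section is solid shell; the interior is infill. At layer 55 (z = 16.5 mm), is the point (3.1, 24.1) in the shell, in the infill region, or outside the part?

At z = 16.5 mm: the 14.5×24.5 cube contributes its full rectangle; the cube at (13, -2.5) is present — its section is the full 27.5×20.5 rectangle; the r=12 cylinder at (5, 0) gives a regular 6-gon of circumradius 12 (constant along its height); Taking the union: the regions partially overlap (shared area 180.69 mm²), so overlapping operands fuse into one piece — 1 connected region. Overall, the cross-section is a single solid region. The nearest boundary edge runs (0.00, 24.50)→(14.50, 24.50); distance from the point to it = 0.40 mm. The point is inside the cross-section, 0.40 mm from the nearest boundary — within the 0.75 mm shell band (3 × 0.25).

shell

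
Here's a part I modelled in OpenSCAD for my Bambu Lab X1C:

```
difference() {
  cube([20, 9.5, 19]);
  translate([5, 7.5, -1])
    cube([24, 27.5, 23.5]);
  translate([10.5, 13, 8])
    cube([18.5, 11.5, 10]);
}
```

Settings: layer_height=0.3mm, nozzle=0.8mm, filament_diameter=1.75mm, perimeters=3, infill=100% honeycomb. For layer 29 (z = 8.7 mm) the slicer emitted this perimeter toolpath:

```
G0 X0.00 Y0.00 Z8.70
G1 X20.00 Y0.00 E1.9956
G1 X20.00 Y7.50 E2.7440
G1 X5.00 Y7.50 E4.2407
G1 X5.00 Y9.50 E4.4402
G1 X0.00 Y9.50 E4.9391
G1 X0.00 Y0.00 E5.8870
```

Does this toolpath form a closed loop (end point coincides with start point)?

yes

Start point (G0): (0.00, 0.00). End point (last G1): the path returns to the start — closed.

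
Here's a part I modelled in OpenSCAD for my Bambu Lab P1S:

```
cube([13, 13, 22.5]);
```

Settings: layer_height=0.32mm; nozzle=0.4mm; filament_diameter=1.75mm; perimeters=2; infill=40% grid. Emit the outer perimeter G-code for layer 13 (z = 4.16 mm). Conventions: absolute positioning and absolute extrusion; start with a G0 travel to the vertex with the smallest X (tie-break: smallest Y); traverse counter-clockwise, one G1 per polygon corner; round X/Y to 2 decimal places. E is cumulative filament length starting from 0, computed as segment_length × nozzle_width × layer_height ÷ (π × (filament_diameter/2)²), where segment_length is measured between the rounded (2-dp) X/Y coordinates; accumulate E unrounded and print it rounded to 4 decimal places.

G0 X0.00 Y0.00 Z4.16
G1 X13.00 Y0.00 E0.6918
G1 X13.00 Y13.00 E1.3836
G1 X0.00 Y13.00 E2.0754
G1 X0.00 Y0.00 E2.7672

At z = 4.16 mm: the 13×13 cube contributes its full rectangle. The outline is a single polygon with 4 vertices. Extrusion per mm of travel: 0.4 × 0.32 / (π × 0.875²) = 0.053216. Accumulating E over each segment gives final E = 2.7672.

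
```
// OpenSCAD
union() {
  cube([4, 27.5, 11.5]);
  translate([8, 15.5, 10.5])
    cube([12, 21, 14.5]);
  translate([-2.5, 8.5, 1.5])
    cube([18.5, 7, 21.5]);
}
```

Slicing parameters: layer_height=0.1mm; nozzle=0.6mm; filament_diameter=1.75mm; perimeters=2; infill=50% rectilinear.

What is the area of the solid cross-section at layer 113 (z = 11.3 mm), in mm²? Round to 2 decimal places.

463.50 mm²

At z = 11.3 mm: the cube is present — its section is the full 4×27.5 rectangle (area 110.00 mm²); the cube at (8, 15.5) is present — its section is the full 12×21 rectangle (area 252.00 mm²); the cube at (-2.5, 8.5) is present — its section is the full 18.5×7 rectangle (area 129.50 mm²); Combining (union): the regions partially overlap — summed areas 491.50 mm² minus the doubly-counted overlap 28.00 mm² gives 463.50 mm² — area = 463.50 mm². Overall, the cross-section is a single solid region. Net area = 463.50 mm².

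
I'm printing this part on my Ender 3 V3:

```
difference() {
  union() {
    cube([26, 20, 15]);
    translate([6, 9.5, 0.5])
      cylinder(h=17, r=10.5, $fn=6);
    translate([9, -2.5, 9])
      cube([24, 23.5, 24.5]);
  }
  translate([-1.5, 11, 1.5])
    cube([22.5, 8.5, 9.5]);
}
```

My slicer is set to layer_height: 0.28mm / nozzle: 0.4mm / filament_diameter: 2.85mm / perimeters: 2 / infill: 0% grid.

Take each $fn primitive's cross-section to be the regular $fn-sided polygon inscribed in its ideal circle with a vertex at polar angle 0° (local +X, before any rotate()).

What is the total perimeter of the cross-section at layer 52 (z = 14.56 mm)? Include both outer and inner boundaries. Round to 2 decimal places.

115.41 mm

At z = 14.56 mm: the cube (footprint 26×20) is included at this height (perimeter 92.00 mm); the r=10.5 cylinder at (6, 9.5) gives a regular 6-gon of circumradius 10.5 (constant along its height) (perimeter = 2·6·10.500·sin(180°/6) = 63.00 mm); the 24×23.5 cube at (9, -2.5) contributes its full rectangle (perimeter 95.00 mm); Combining (union): the regions partially overlap (shared area 591.36 mm²), so the edge portions inside another operand are dropped and the merged outline is re-measured after clipping — boundary = 115.41 mm; the cube at (-1.5, 11) is absent (z outside [1.5, 11]); Subtracting the remaining from the first: none of the subtracted shapes is present at this height, so that combined region is unchanged — boundary = 115.41 mm. Overall, the cross-section is a single solid region. Total boundary length (outer) = 115.41 mm.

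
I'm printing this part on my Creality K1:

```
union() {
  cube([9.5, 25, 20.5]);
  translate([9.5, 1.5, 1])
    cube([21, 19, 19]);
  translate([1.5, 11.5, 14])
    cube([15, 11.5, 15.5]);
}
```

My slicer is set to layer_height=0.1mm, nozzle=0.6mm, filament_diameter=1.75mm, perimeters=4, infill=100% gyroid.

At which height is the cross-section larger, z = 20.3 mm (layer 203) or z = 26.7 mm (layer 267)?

Layer 203 (z = 20.3): the cube is present — its section is the full 9.5×25 rectangle (area 237.50 mm²); the cube at (9.5, 1.5) is not intersected at this z (z outside [1, 20]); the 15×11.5 cube at (1.5, 11.5) contributes its full rectangle (area 172.50 mm²); Taking the union: the regions partially overlap — summed areas 410.00 mm² minus the doubly-counted overlap 92.00 mm² gives 318.00 mm² — area = 318.00 mm². So its area = 318.00 mm². Layer 267 (z = 26.7): the cube is absent (z outside [0, 20.5]); the cube at (9.5, 1.5) does not reach this height (z outside [1, 20]); the cube at (1.5, 11.5) is present — its section is the full 15×11.5 rectangle (area 172.50 mm²); Combining (union): only the 15×11.5 cube at (1.5, 11.5) is present, so the union is just that shape — area = 172.50 mm². So its area = 172.50 mm². Layer 203 is larger (318.00 vs 172.50 mm²).

layer 203 (z = 20.3 mm)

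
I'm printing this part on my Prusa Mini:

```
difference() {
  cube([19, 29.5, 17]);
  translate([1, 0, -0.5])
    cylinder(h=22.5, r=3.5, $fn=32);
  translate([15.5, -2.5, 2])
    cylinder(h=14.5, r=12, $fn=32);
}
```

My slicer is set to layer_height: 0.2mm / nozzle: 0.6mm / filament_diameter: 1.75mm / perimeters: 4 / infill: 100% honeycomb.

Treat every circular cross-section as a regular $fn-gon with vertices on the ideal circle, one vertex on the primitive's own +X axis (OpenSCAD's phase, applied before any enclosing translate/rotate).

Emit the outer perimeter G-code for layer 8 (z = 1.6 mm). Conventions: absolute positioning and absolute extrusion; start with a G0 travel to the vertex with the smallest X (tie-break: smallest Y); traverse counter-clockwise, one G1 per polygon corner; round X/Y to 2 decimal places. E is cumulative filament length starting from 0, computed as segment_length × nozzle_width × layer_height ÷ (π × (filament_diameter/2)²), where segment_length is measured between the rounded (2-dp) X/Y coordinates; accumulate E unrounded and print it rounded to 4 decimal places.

G0 X0.00 Y3.34 Z1.60
G1 X0.32 Y3.43 E0.0166
G1 X1.00 Y3.50 E0.0507
G1 X1.68 Y3.43 E0.0848
G1 X2.34 Y3.23 E0.1192
G1 X2.94 Y2.91 E0.1531
G1 X3.47 Y2.47 E0.1875
G1 X3.91 Y1.94 E0.2219
G1 X4.23 Y1.34 E0.2558
G1 X4.43 Y0.68 E0.2902
G1 X4.50 Y0.00 E0.3243
G1 X19.00 Y0.00 E1.0477
G1 X19.00 Y29.50 E2.5195
G1 X0.00 Y29.50 E3.4674
G1 X0.00 Y3.34 E4.7725

At z = 1.6 mm: the 19×29.5 cube contributes its full rectangle; the r=3.5 cylinder at (1, 0) gives a regular 32-gon of circumradius 3.5 (constant along its height); the cylinder at (15.5, -2.5) is not intersected at this z (z outside [2, 16.5]); After the difference (first − rest): starting from the 19×29.5 cube, the r=3.5 cylinder at (1, 0) partially overlaps it — only the 13.00 mm² overlap (of its 38.24 mm²) is removed, clipping the outline — 1 connected region. The outline is a single polygon with 14 vertices. Extrusion per mm of travel: 0.6 × 0.2 / (π × 0.875²) = 0.049890. Accumulating E over each segment gives final E = 4.7725.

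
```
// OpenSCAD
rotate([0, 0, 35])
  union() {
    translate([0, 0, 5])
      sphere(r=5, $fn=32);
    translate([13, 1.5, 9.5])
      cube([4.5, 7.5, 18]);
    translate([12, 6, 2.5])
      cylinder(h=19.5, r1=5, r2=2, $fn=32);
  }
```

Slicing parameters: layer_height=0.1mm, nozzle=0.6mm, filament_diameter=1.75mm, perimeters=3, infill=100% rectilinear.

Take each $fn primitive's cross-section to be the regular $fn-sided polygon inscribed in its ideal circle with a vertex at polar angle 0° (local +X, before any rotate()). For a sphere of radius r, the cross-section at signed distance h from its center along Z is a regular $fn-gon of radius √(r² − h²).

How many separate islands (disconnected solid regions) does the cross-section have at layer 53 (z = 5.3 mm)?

2

At z = 5.3 mm: the r=5 sphere contributes a regular 32-gon of circumradius √(5²−0.3²) = 4.991; the cube at (13, 1.5) does not reach this height (z outside [9.5, 27.5]); the cone at (12, 6) contributes a regular 32-gon of circumradius 4.569 (interpolated between r1=5 and r2=2 at t=0.144); Taking the union: the 2 present regions are separate (no shared area or edge), so areas and boundary lengths simply add and each stays a separate island — 2 connected regions; (whole slice rotated 35° about Z — lengths, areas and connectivity unchanged). Overall, the cross-section has 2 separate islands. Island count = 2.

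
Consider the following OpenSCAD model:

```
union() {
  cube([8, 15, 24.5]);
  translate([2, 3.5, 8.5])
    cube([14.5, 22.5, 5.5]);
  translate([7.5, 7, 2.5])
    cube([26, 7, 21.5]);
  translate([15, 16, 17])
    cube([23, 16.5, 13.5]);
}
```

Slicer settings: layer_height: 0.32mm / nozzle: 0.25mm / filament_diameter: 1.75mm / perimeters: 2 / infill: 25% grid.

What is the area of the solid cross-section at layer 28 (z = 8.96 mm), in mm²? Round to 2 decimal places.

At z = 8.96 mm: the cube (footprint 8×15) is included at this height (area 120.00 mm²); the 14.5×22.5 cube at (2, 3.5) contributes its full rectangle (area 326.25 mm²); the cube at (7.5, 7) is present — its section is the full 26×7 rectangle (area 182.00 mm²); the cube at (15, 16) does not reach this height (z outside [17, 30.5]); Merging all regions: the regions partially overlap — summed areas 628.25 mm² minus the doubly-counted overlap 132.00 mm² gives 496.25 mm² — area = 496.25 mm². Overall, the cross-section is a single solid region. Net area = 496.25 mm².

496.25 mm²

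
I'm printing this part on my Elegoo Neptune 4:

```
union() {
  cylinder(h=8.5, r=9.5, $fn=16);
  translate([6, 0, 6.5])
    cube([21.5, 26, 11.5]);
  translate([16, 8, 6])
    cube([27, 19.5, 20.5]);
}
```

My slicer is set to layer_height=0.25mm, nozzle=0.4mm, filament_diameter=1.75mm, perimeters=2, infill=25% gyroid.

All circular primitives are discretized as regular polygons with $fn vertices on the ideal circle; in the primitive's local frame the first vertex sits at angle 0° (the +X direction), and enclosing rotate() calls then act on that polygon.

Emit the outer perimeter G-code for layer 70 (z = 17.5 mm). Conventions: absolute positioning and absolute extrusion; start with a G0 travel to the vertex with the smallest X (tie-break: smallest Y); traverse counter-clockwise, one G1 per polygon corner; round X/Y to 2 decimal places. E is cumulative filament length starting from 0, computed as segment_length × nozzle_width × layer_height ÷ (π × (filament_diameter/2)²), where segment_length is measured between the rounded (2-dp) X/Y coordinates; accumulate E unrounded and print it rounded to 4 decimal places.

G0 X6.00 Y0.00 Z17.50
G1 X27.50 Y0.00 E0.8939
G1 X27.50 Y8.00 E1.2265
G1 X43.00 Y8.00 E1.8709
G1 X43.00 Y27.50 E2.6816
G1 X16.00 Y27.50 E3.8041
G1 X16.00 Y26.00 E3.8665
G1 X6.00 Y26.00 E4.2822
G1 X6.00 Y0.00 E5.3632

At z = 17.5 mm: the cylinder is absent (z outside [0, 8.5]); the cube at (6, 0) is present — its section is the full 21.5×26 rectangle; the 27×19.5 cube at (16, 8) contributes its full rectangle; Taking the union: the regions partially overlap (shared area 207.00 mm²), so overlapping operands fuse into one piece — 1 connected region. The outline is a single polygon with 8 vertices. Extrusion per mm of travel: 0.4 × 0.25 / (π × 0.875²) = 0.041575. Accumulating E over each segment gives final E = 5.3632.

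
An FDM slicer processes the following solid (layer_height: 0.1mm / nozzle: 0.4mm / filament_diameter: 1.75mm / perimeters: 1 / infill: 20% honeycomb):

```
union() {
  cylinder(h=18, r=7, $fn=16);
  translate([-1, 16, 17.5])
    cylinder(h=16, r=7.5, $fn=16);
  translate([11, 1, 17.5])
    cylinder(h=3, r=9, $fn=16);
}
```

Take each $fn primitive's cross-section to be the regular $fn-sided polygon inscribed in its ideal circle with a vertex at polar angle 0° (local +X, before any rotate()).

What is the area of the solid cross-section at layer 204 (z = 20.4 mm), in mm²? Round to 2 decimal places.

At z = 20.4 mm: the cylinder is not intersected at this z (z outside [0, 18]); the cylinder at (-1, 16): section is a regular 16-gon, circumradius r=7.5 (area = (16/2)·7.500²·sin(360°/16) = 172.21 mm²); the r=9 cylinder at (11, 1) contributes a regular 16-gon of circumradius 9 (area = (16/2)·9.000²·sin(360°/16) = 247.98 mm²); Combining (union): the 2 present regions are separate (no shared area or edge), so areas and boundary lengths simply add and each stays a separate island — area = 420.19 mm². Overall, the cross-section has 2 separate islands. Net area = 420.19 mm².

420.19 mm²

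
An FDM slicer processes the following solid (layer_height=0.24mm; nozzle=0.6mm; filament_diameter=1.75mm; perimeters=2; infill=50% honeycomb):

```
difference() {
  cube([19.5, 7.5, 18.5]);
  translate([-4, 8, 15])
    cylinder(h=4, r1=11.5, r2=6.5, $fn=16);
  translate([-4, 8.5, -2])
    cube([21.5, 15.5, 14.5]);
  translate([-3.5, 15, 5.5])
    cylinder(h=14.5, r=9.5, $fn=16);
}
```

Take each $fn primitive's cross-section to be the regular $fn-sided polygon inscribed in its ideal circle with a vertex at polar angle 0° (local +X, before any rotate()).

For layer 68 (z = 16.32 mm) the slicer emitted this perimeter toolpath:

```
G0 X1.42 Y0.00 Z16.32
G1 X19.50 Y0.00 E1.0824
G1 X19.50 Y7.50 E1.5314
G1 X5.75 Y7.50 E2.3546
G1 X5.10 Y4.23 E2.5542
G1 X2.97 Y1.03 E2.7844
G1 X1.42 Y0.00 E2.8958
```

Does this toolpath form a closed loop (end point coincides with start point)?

yes

Start point (G0): (1.42, 0.00). End point (last G1): the path returns to the start — closed.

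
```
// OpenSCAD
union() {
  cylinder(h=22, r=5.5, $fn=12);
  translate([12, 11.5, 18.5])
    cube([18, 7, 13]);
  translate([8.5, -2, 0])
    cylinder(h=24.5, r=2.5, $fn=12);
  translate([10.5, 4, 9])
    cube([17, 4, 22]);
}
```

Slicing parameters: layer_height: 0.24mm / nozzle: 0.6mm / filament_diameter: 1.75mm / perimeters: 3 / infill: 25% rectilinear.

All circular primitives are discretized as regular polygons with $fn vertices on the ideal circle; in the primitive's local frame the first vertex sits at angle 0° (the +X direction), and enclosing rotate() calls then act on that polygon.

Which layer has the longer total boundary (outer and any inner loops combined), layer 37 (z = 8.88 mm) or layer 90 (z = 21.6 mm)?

layer 90 (z = 21.6 mm)

Layer 37 (z = 8.88): the r=5.5 cylinder gives a regular 12-gon of circumradius 5.5 (constant along its height) (perimeter = 2·12·5.500·sin(180°/12) = 34.16 mm); the cube at (12, 11.5) is not intersected at this z (z outside [18.5, 31.5]); the cylinder at (8.5, -2): section is a regular 12-gon, circumradius r=2.5 (perimeter = 2·12·2.500·sin(180°/12) = 15.53 mm); the cube at (10.5, 4) is absent (z outside [9, 31]); Taking the union: the 2 present regions are separate (no shared area or edge), so areas and boundary lengths simply add and each stays a separate island — boundary = 49.69 mm. So its perimeter = 49.69 mm. Layer 90 (z = 21.6): the r=5.5 cylinder contributes a regular 12-gon of circumradius 5.5 (perimeter = 2·12·5.500·sin(180°/12) = 34.16 mm); the cube at (12, 11.5) is present — its section is the full 18×7 rectangle (perimeter 50.00 mm); the r=2.5 cylinder at (8.5, -2) contributes a regular 12-gon of circumradius 2.5 (perimeter = 2·12·2.500·sin(180°/12) = 15.53 mm); the cube at (10.5, 4) is present — its section is the full 17×4 rectangle (perimeter 42.00 mm); Combining (union): the 4 present regions are separate (no shared area or edge), so areas and boundary lengths simply add and each stays a separate island — boundary = 141.69 mm. So its perimeter = 141.69 mm. Layer 90 is larger (141.69 vs 49.69 mm).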